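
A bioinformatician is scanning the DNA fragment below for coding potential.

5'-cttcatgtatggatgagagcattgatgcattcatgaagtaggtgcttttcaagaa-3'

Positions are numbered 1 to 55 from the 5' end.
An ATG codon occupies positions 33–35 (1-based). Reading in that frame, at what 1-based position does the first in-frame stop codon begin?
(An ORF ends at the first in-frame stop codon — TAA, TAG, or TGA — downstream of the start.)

39

Codons from position 33: ATG (33–35), AAG (36–38), TAG (39–41).
TAG is a stop codon; it begins at position 39.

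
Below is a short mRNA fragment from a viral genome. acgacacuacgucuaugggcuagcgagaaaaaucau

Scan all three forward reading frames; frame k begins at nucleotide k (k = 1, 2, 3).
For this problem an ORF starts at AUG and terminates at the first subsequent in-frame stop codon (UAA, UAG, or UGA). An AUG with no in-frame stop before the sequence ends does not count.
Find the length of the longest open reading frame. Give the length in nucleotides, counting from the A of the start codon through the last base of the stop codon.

9

Frame 1: ACG ACA CUA CGU CUA UGG GCU AGC GAG AAA AAU CAU — no AUG→stop ORF.
Frame 2: CGA CAC UAC GUC UAU GGG CUA GCG AGA AAA AUC — no AUG→stop ORF.
Frame 3: GAC ACU ACG UCU AUG GGC UAG CGA GAA AAA UCA — AUG at 15, stop UAG at 21 → 9 nt.
Longest: frame 3, positions 15–23, 9 nt = 3 codons = 2 aa. → 9 nucleotides.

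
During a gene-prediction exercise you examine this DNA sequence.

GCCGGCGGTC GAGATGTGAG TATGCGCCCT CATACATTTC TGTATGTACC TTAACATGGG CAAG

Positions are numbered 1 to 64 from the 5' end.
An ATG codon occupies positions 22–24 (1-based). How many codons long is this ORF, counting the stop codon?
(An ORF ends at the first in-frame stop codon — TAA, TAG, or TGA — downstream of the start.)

11

Codons from position 22: ATG (22–24), CGC (25–27), CCT (28–30), CAT (31–33), ACA (34–36), TTT (37–39), CTG (40–42), TAT (43–45), GTA (46–48), CCT (49–51), TAA (52–54).
TAA is the first in-frame stop; that's 11 codons including the stop.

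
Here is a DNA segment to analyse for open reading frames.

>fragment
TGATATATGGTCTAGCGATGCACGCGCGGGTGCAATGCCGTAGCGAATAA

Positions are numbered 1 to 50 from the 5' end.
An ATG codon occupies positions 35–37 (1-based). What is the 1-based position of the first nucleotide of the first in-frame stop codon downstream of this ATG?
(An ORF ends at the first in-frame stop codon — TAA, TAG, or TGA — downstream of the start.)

41

Codons from position 35: ATG (35–37), CCG (38–40), TAG (41–43).
TAG is a stop codon; it begins at position 41.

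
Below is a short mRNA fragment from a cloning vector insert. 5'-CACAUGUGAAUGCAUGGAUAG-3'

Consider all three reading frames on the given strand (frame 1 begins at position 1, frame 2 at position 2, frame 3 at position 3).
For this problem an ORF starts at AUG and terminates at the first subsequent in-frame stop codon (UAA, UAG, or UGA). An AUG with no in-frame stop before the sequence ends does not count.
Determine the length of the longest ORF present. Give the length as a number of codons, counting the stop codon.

4

Frame 1: CAC AUG UGA AUG CAU GGA UAG — AUG at 4, stop UGA at 7 → 6 nt; AUG at 10, stop UAG at 19 → 12 nt.
Frame 2: ACA UGU GAA UGC AUG GAU — no AUG→stop ORF.
Frame 3: CAU GUG AAU GCA UGG AUA — no AUG→stop ORF.
Longest: frame 1, positions 10–21, 12 nt = 4 codons = 3 aa. → 4 codons.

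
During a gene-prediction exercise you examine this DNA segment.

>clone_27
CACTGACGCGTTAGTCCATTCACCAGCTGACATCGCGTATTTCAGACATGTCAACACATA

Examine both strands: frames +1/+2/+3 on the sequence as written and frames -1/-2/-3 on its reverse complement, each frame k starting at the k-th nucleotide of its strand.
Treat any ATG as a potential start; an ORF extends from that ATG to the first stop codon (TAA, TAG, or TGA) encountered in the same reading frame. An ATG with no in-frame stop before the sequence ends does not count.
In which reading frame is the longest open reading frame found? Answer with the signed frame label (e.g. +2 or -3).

-3

Reverse complement (5'→3'): TATGTGTTGACATGTCTGAAATACGCGATGTCAGCTGGTGAATGGACTAACGCGTCAGTG
Frame +1: CAC TGA CGC GTT AGT CCA TTC ACC AGC TGA CAT CGC GTA TTT CAG ACA TGT CAA CAC ATA — no ATG→stop ORF.
Frame +2: ACT GAC GCG TTA GTC CAT TCA CCA GCT GAC ATC GCG TAT TTC AGA CAT GTC AAC ACA — no ATG→stop ORF.
Frame +3: CTG ACG CGT TAG TCC ATT CAC CAG CTG ACA TCG CGT ATT TCA GAC ATG TCA ACA CAT — no ATG→stop ORF.
Frame -1: TAT GTG TTG ACA TGT CTG AAA TAC GCG ATG TCA GCT GGT GAA TGG ACT AAC GCG TCA GTG — no ATG→stop ORF.
Frame -2: ATG TGT TGA CAT GTC TGA AAT ACG CGA TGT CAG CTG GTG AAT GGA CTA ACG CGT CAG — ATG at 2, stop TGA at 8 → 9 nt.
Frame -3: TGT GTT GAC ATG TCT GAA ATA CGC GAT GTC AGC TGG TGA ATG GAC TAA CGC GTC AGT — ATG at 12, stop TGA at 39 → 30 nt; ATG at 42, stop TAA at 48 → 9 nt.
Longest ORF is 30 nt in frame -3 (positions 12–41).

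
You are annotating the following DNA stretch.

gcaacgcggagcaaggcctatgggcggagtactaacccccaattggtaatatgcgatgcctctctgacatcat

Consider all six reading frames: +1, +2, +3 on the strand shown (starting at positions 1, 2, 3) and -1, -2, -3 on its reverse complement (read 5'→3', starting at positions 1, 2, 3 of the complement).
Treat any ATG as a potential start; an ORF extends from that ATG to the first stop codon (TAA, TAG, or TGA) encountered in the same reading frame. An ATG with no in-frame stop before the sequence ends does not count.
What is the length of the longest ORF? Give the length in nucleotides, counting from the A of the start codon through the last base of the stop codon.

42

Reverse complement (5'→3'): ATGATGTCAGAGAGGCATCGCATATTACCAATTGGGGGTTAGTACTCCGCCCATAGGCCTTGCTCCGCGTTGC
Frame +1: GCA ACG CGG AGC AAG GCC TAT GGG CGG AGT ACT AAC CCC CAA TTG GTA ATA TGC GAT GCC TCT CTG ACA TCA — no ATG→stop ORF.
Frame +2: CAA CGC GGA GCA AGG CCT ATG GGC GGA GTA CTA ACC CCC AAT TGG TAA TAT GCG ATG CCT CTC TGA CAT CAT — ATG at 20, stop TAA at 47 → 30 nt; ATG at 56, stop TGA at 65 → 12 nt.
Frame +3: AAC GCG GAG CAA GGC CTA TGG GCG GAG TAC TAA CCC CCA ATT GGT AAT ATG CGA TGC CTC TCT GAC ATC — no ATG→stop ORF.
Frame -1: ATG ATG TCA GAG AGG CAT CGC ATA TTA CCA ATT GGG GGT TAG TAC TCC GCC CAT AGG CCT TGC TCC GCG TTG — ATG at 1, stop TAG at 40 → 42 nt; ATG at 4, stop TAG at 40 → 39 nt.
Frame -2: TGA TGT CAG AGA GGC ATC GCA TAT TAC CAA TTG GGG GTT AGT ACT CCG CCC ATA GGC CTT GCT CCG CGT TGC — no ATG→stop ORF.
Frame -3: GAT GTC AGA GAG GCA TCG CAT ATT ACC AAT TGG GGG TTA GTA CTC CGC CCA TAG GCC TTG CTC CGC GTT — no ATG→stop ORF.
Longest: frame -1, positions 1–42, 42 nt = 14 codons = 13 aa. → 42 nucleotides.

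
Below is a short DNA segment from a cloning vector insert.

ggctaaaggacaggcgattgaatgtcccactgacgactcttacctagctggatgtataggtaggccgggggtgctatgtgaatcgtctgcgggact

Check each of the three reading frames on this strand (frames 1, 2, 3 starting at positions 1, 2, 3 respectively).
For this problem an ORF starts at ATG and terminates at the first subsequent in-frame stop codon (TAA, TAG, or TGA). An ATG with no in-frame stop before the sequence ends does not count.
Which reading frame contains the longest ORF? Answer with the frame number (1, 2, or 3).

1

Frame 1: GGC TAA AGG ACA GGC GAT TGA ATG TCC CAC TGA CGA CTC TTA CCT AGC TGG ATG TAT AGG TAG GCC GGG GGT GCT ATG TGA ATC GTC TGC GGG ACT — ATG at 22, stop TGA at 31 → 12 nt; ATG at 52, stop TAG at 61 → 12 nt; ATG at 76, stop TGA at 79 → 6 nt.
Frame 2: GCT AAA GGA CAG GCG ATT GAA TGT CCC ACT GAC GAC TCT TAC CTA GCT GGA TGT ATA GGT AGG CCG GGG GTG CTA TGT GAA TCG TCT GCG GGA — no ATG→stop ORF.
Frame 3: CTA AAG GAC AGG CGA TTG AAT GTC CCA CTG ACG ACT CTT ACC TAG CTG GAT GTA TAG GTA GGC CGG GGG TGC TAT GTG AAT CGT CTG CGG GAC — no ATG→stop ORF.
Longest ORF is 12 nt in frame 1 (positions 22–33).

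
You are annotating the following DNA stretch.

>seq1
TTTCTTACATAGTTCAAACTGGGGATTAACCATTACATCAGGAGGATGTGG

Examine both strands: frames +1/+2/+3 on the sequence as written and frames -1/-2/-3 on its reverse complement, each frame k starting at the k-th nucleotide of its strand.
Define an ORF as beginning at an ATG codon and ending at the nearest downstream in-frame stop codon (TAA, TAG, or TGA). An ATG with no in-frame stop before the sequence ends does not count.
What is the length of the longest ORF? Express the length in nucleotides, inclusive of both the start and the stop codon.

6

Reverse complement (5'→3'): CCACATCCTCCTGATGTAATGGTTAATCCCCAGTTTGAACTATGTAAGAAA
Frame +1: TTT CTT ACA TAG TTC AAA CTG GGG ATT AAC CAT TAC ATC AGG AGG ATG TGG — no ATG→stop ORF.
Frame +2: TTC TTA CAT AGT TCA AAC TGG GGA TTA ACC ATT ACA TCA GGA GGA TGT — no ATG→stop ORF.
Frame +3: TCT TAC ATA GTT CAA ACT GGG GAT TAA CCA TTA CAT CAG GAG GAT GTG — no ATG→stop ORF.
Frame -1: CCA CAT CCT CCT GAT GTA ATG GTT AAT CCC CAG TTT GAA CTA TGT AAG AAA — no ATG→stop ORF.
Frame -2: CAC ATC CTC CTG ATG TAA TGG TTA ATC CCC AGT TTG AAC TAT GTA AGA — ATG at 14, stop TAA at 17 → 6 nt.
Frame -3: ACA TCC TCC TGA TGT AAT GGT TAA TCC CCA GTT TGA ACT ATG TAA GAA — ATG at 42, stop TAA at 45 → 6 nt.
Longest: frame -2, positions 14–19, 6 nt = 2 codons = 1 aa. → 6 nucleotides.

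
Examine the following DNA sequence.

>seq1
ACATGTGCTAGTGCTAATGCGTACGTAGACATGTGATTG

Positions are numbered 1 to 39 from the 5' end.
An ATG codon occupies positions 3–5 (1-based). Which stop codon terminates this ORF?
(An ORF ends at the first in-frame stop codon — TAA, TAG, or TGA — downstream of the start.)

Codons from position 3: ATG (3–5), TGC (6–8), TAG (9–11).
The first in-frame stop codon is TAG.

TAG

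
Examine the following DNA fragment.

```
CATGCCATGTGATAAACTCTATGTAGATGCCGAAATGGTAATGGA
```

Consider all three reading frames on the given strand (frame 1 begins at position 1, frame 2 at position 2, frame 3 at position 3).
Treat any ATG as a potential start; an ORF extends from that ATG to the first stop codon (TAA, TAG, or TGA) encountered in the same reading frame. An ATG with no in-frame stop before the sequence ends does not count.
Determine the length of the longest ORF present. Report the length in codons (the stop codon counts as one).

5

Frame 1: CAT GCC ATG TGA TAA ACT CTA TGT AGA TGC CGA AAT GGT AAT GGA — ATG at 7, stop TGA at 10 → 6 nt.
Frame 2: ATG CCA TGT GAT AAA CTC TAT GTA GAT GCC GAA ATG GTA ATG — no ATG→stop ORF.
Frame 3: TGC CAT GTG ATA AAC TCT ATG TAG ATG CCG AAA TGG TAA TGG — ATG at 21, stop TAG at 24 → 6 nt; ATG at 27, stop TAA at 39 → 15 nt.
Longest: frame 3, positions 27–41, 15 nt = 5 codons = 4 aa. → 5 codons.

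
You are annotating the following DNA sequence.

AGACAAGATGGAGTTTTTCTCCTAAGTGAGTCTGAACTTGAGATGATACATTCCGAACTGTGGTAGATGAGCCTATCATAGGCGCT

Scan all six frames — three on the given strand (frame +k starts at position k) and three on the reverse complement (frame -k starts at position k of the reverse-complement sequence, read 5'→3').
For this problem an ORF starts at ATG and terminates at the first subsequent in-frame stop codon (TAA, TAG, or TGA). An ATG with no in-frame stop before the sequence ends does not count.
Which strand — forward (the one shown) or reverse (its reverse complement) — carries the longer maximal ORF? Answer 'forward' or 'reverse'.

reverse

Reverse complement (5'→3'): AGCGCCTATGATAGGCTCATCTACCACAGTTCGGAATGTATCATCTCAAGTTCAGACTCACTTAGGAGAAAAACTCCATCTTGTCT
Frame +1: AGA CAA GAT GGA GTT TTT CTC CTA AGT GAG TCT GAA CTT GAG ATG ATA CAT TCC GAA CTG TGG TAG ATG AGC CTA TCA TAG GCG — ATG at 43, stop TAG at 64 → 24 nt; ATG at 67, stop TAG at 79 → 15 nt.
Frame +2: GAC AAG ATG GAG TTT TTC TCC TAA GTG AGT CTG AAC TTG AGA TGA TAC ATT CCG AAC TGT GGT AGA TGA GCC TAT CAT AGG CGC — ATG at 8, stop TAA at 23 → 18 nt.
Frame +3: ACA AGA TGG AGT TTT TCT CCT AAG TGA GTC TGA ACT TGA GAT GAT ACA TTC CGA ACT GTG GTA GAT GAG CCT ATC ATA GGC GCT — no ATG→stop ORF.
Frame -1: AGC GCC TAT GAT AGG CTC ATC TAC CAC AGT TCG GAA TGT ATC ATC TCA AGT TCA GAC TCA CTT AGG AGA AAA ACT CCA TCT TGT — no ATG→stop ORF.
Frame -2: GCG CCT ATG ATA GGC TCA TCT ACC ACA GTT CGG AAT GTA TCA TCT CAA GTT CAG ACT CAC TTA GGA GAA AAA CTC CAT CTT GTC — no ATG→stop ORF.
Frame -3: CGC CTA TGA TAG GCT CAT CTA CCA CAG TTC GGA ATG TAT CAT CTC AAG TTC AGA CTC ACT TAG GAG AAA AAC TCC ATC TTG TCT — ATG at 36, stop TAG at 63 → 30 nt.
Forward-strand max 24 nt; reverse-strand max 30 nt. The reverse strand has the longer ORF.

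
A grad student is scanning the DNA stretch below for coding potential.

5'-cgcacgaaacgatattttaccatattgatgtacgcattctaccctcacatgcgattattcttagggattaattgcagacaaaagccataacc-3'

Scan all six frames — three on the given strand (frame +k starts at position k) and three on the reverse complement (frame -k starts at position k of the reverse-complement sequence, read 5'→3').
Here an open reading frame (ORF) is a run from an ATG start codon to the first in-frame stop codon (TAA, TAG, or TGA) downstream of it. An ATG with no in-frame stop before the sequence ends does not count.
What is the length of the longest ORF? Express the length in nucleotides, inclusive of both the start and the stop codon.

Reverse complement (5'→3'): GGTTATGGCTTTTGTCTGCAATTAATCCCTAAGAATAATCGCATGTGAGGGTAGAATGCGTACATCAATATGGTAAAATATCGTTTCGTGCG
Frame +1: CGC ACG AAA CGA TAT TTT ACC ATA TTG ATG TAC GCA TTC TAC CCT CAC ATG CGA TTA TTC TTA GGG ATT AAT TGC AGA CAA AAG CCA TAA — ATG at 28, stop TAA at 88 → 63 nt; ATG at 49, stop TAA at 88 → 42 nt.
Frame +2: GCA CGA AAC GAT ATT TTA CCA TAT TGA TGT ACG CAT TCT ACC CTC ACA TGC GAT TAT TCT TAG GGA TTA ATT GCA GAC AAA AGC CAT AAC — no ATG→stop ORF.
Frame +3: CAC GAA ACG ATA TTT TAC CAT ATT GAT GTA CGC ATT CTA CCC TCA CAT GCG ATT ATT CTT AGG GAT TAA TTG CAG ACA AAA GCC ATA ACC — no ATG→stop ORF.
Frame -1: GGT TAT GGC TTT TGT CTG CAA TTA ATC CCT AAG AAT AAT CGC ATG TGA GGG TAG AAT GCG TAC ATC AAT ATG GTA AAA TAT CGT TTC GTG — ATG at 43, stop TGA at 46 → 6 nt.
Frame -2: GTT ATG GCT TTT GTC TGC AAT TAA TCC CTA AGA ATA ATC GCA TGT GAG GGT AGA ATG CGT ACA TCA ATA TGG TAA AAT ATC GTT TCG TGC — ATG at 5, stop TAA at 23 → 21 nt; ATG at 56, stop TAA at 74 → 21 nt.
Frame -3: TTA TGG CTT TTG TCT GCA ATT AAT CCC TAA GAA TAA TCG CAT GTG AGG GTA GAA TGC GTA CAT CAA TAT GGT AAA ATA TCG TTT CGT GCG — no ATG→stop ORF.
Longest: frame +1, positions 28–90, 63 nt = 21 codons = 20 aa. → 63 nucleotides.

63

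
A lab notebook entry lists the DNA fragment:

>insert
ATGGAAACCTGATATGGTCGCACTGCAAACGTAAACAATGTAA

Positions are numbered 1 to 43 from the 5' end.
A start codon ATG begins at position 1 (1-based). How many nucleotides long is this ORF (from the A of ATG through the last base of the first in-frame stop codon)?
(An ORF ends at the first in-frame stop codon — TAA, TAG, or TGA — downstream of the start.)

12

Codons from position 1: ATG (1–3), GAA (4–6), ACC (7–9), TGA (10–12).
TGA is the first in-frame stop; ORF spans 1–12, 12 nucleotides.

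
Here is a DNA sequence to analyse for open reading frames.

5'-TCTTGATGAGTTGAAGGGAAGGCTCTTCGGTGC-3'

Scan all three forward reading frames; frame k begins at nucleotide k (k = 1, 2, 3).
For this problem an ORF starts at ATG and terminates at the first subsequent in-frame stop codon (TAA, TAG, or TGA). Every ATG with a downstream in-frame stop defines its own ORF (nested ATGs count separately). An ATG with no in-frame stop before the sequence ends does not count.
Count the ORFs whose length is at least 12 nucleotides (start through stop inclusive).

Frame 1: TCT TGA TGA GTT GAA GGG AAG GCT CTT CGG TGC — no ATG→stop ORF.
Frame 2: CTT GAT GAG TTG AAG GGA AGG CTC TTC GGT — no ATG→stop ORF.
Frame 3: TTG ATG AGT TGA AGG GAA GGC TCT TCG GTG — ATG at 6, stop TGA at 12 → 9 nt.
No ORF reaches 12 nucleotides. Count = 0.

0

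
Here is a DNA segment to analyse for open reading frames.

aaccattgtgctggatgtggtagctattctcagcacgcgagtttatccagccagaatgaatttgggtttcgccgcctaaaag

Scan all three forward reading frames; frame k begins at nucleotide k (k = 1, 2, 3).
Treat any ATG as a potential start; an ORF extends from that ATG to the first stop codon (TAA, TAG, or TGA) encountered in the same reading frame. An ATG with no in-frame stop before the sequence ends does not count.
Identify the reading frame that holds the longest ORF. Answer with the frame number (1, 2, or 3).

Frame 1: AAC CAT TGT GCT GGA TGT GGT AGC TAT TCT CAG CAC GCG AGT TTA TCC AGC CAG AAT GAA TTT GGG TTT CGC CGC CTA AAA — no ATG→stop ORF.
Frame 2: ACC ATT GTG CTG GAT GTG GTA GCT ATT CTC AGC ACG CGA GTT TAT CCA GCC AGA ATG AAT TTG GGT TTC GCC GCC TAA AAG — ATG at 56, stop TAA at 77 → 24 nt.
Frame 3: CCA TTG TGC TGG ATG TGG TAG CTA TTC TCA GCA CGC GAG TTT ATC CAG CCA GAA TGA ATT TGG GTT TCG CCG CCT AAA — ATG at 15, stop TAG at 21 → 9 nt.
Longest ORF is 24 nt in frame 2 (positions 56–79).

2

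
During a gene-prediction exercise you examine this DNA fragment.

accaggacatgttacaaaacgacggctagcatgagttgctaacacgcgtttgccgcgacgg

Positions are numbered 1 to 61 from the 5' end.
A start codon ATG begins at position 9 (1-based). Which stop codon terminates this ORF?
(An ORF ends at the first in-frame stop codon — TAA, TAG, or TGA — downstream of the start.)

TAG

Codons from position 9: ATG (9–11), TTA (12–14), CAA (15–17), AAC (18–20), GAC (21–23), GGC (24–26), TAG (27–29).
The first in-frame stop codon is TAG.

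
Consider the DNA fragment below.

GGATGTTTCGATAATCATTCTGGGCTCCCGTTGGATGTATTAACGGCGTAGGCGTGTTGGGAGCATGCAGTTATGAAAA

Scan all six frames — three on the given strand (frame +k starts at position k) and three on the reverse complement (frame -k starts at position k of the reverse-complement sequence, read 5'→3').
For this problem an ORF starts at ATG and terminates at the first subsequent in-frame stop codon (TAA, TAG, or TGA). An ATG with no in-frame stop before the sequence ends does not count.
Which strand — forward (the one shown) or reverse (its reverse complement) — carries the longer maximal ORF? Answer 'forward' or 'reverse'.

reverse

Reverse complement (5'→3'): TTTTCATAACTGCATGCTCCCAACACGCCTACGCCGTTAATACATCCAACGGGAGCCCAGAATGATTATCGAAACATCC
Frame +1: GGA TGT TTC GAT AAT CAT TCT GGG CTC CCG TTG GAT GTA TTA ACG GCG TAG GCG TGT TGG GAG CAT GCA GTT ATG AAA — no ATG→stop ORF.
Frame +2: GAT GTT TCG ATA ATC ATT CTG GGC TCC CGT TGG ATG TAT TAA CGG CGT AGG CGT GTT GGG AGC ATG CAG TTA TGA AAA — ATG at 35, stop TAA at 41 → 9 nt; ATG at 65, stop TGA at 74 → 12 nt.
Frame +3: ATG TTT CGA TAA TCA TTC TGG GCT CCC GTT GGA TGT ATT AAC GGC GTA GGC GTG TTG GGA GCA TGC AGT TAT GAA — ATG at 3, stop TAA at 12 → 12 nt.
Frame -1: TTT TCA TAA CTG CAT GCT CCC AAC ACG CCT ACG CCG TTA ATA CAT CCA ACG GGA GCC CAG AAT GAT TAT CGA AAC ATC — no ATG→stop ORF.
Frame -2: TTT CAT AAC TGC ATG CTC CCA ACA CGC CTA CGC CGT TAA TAC ATC CAA CGG GAG CCC AGA ATG ATT ATC GAA ACA TCC — ATG at 14, stop TAA at 38 → 27 nt.
Frame -3: TTC ATA ACT GCA TGC TCC CAA CAC GCC TAC GCC GTT AAT ACA TCC AAC GGG AGC CCA GAA TGA TTA TCG AAA CAT — no ATG→stop ORF.
Forward-strand max 12 nt; reverse-strand max 27 nt. The reverse strand has the longer ORF.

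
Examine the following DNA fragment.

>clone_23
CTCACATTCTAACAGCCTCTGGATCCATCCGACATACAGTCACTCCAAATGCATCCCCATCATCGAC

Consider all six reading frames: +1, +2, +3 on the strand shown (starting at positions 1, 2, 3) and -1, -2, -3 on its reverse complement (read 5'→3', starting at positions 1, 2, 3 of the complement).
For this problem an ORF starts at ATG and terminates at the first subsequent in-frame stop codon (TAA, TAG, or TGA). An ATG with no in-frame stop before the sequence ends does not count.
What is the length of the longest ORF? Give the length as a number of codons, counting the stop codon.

Reverse complement (5'→3'): GTCGATGATGGGGATGCATTTGGAGTGACTGTATGTCGGATGGATCCAGAGGCTGTTAGAATGTGAG
Frame +1: CTC ACA TTC TAA CAG CCT CTG GAT CCA TCC GAC ATA CAG TCA CTC CAA ATG CAT CCC CAT CAT CGA — no ATG→stop ORF.
Frame +2: TCA CAT TCT AAC AGC CTC TGG ATC CAT CCG ACA TAC AGT CAC TCC AAA TGC ATC CCC ATC ATC GAC — no ATG→stop ORF.
Frame +3: CAC ATT CTA ACA GCC TCT GGA TCC ATC CGA CAT ACA GTC ACT CCA AAT GCA TCC CCA TCA TCG — no ATG→stop ORF.
Frame -1: GTC GAT GAT GGG GAT GCA TTT GGA GTG ACT GTA TGT CGG ATG GAT CCA GAG GCT GTT AGA ATG TGA — ATG at 40, stop TGA at 64 → 27 nt; ATG at 61, stop TGA at 64 → 6 nt.
Frame -2: TCG ATG ATG GGG ATG CAT TTG GAG TGA CTG TAT GTC GGA TGG ATC CAG AGG CTG TTA GAA TGT GAG — ATG at 5, stop TGA at 26 → 24 nt; ATG at 8, stop TGA at 26 → 21 nt; ATG at 14, stop TGA at 26 → 15 nt.
Frame -3: CGA TGA TGG GGA TGC ATT TGG AGT GAC TGT ATG TCG GAT GGA TCC AGA GGC TGT TAG AAT GTG — ATG at 33, stop TAG at 57 → 27 nt.
Longest: frame -1, positions 40–66, 27 nt = 9 codons = 8 aa. → 9 codons.

9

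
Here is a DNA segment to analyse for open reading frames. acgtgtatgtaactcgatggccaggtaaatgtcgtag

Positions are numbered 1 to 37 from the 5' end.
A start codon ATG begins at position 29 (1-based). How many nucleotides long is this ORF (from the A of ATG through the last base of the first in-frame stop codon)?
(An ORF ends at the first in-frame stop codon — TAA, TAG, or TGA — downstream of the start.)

9

Codons from position 29: ATG (29–31), TCG (32–34), TAG (35–37).
TAG is the first in-frame stop; ORF spans 29–37, 9 nucleotides.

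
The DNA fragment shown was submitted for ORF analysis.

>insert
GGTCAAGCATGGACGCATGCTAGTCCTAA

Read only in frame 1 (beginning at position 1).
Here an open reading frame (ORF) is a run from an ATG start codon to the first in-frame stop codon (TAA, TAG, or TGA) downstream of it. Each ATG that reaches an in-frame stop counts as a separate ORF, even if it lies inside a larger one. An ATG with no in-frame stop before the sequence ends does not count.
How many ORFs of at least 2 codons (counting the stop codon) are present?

0

Frame 1: GGT CAA GCA TGG ACG CAT GCT AGT CCT — no ATG→stop ORF.
No ORF reaches 2 codons. Count = 0.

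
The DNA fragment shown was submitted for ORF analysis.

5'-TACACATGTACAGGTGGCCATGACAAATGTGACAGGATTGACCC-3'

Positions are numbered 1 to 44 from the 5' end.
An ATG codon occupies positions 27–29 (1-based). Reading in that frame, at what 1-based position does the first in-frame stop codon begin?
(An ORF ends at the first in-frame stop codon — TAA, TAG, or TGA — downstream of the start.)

30

Codons from position 27: ATG (27–29), TGA (30–32).
TGA is a stop codon; it begins at position 30.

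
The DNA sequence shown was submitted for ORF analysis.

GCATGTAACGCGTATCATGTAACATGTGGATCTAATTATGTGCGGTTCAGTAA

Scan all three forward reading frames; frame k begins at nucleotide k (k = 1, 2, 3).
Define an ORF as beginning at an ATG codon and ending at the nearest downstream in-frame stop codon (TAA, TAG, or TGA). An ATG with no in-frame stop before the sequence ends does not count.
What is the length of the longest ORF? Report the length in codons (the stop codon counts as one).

Frame 1: GCA TGT AAC GCG TAT CAT GTA ACA TGT GGA TCT AAT TAT GTG CGG TTC AGT — no ATG→stop ORF.
Frame 2: CAT GTA ACG CGT ATC ATG TAA CAT GTG GAT CTA ATT ATG TGC GGT TCA GTA — ATG at 17, stop TAA at 20 → 6 nt.
Frame 3: ATG TAA CGC GTA TCA TGT AAC ATG TGG ATC TAA TTA TGT GCG GTT CAG TAA — ATG at 3, stop TAA at 6 → 6 nt; ATG at 24, stop TAA at 33 → 12 nt.
Longest: frame 3, positions 24–35, 12 nt = 4 codons = 3 aa. → 4 codons.

4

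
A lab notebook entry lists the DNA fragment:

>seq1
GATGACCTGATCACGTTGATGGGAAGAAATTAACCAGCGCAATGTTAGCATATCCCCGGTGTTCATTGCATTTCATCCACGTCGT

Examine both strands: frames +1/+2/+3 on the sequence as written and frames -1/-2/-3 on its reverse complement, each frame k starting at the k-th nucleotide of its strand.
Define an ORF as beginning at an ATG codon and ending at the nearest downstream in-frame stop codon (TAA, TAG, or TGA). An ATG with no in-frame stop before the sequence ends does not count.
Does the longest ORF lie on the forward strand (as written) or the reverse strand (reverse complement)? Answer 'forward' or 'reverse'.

reverse

Reverse complement (5'→3'): ACGACGTGGATGAAATGCAATGAACACCGGGGATATGCTAACATTGCGCTGGTTAATTTCTTCCCATCAACGTGATCAGGTCATC
Frame +1: GAT GAC CTG ATC ACG TTG ATG GGA AGA AAT TAA CCA GCG CAA TGT TAG CAT ATC CCC GGT GTT CAT TGC ATT TCA TCC ACG TCG — ATG at 19, stop TAA at 31 → 15 nt.
Frame +2: ATG ACC TGA TCA CGT TGA TGG GAA GAA ATT AAC CAG CGC AAT GTT AGC ATA TCC CCG GTG TTC ATT GCA TTT CAT CCA CGT CGT — ATG at 2, stop TGA at 8 → 9 nt.
Frame +3: TGA CCT GAT CAC GTT GAT GGG AAG AAA TTA ACC AGC GCA ATG TTA GCA TAT CCC CGG TGT TCA TTG CAT TTC ATC CAC GTC — no ATG→stop ORF.
Frame -1: ACG ACG TGG ATG AAA TGC AAT GAA CAC CGG GGA TAT GCT AAC ATT GCG CTG GTT AAT TTC TTC CCA TCA ACG TGA TCA GGT CAT — ATG at 10, stop TGA at 73 → 66 nt.
Frame -2: CGA CGT GGA TGA AAT GCA ATG AAC ACC GGG GAT ATG CTA ACA TTG CGC TGG TTA ATT TCT TCC CAT CAA CGT GAT CAG GTC ATC — no ATG→stop ORF.
Frame -3: GAC GTG GAT GAA ATG CAA TGA ACA CCG GGG ATA TGC TAA CAT TGC GCT GGT TAA TTT CTT CCC ATC AAC GTG ATC AGG TCA — ATG at 15, stop TGA at 21 → 9 nt.
Forward-strand max 15 nt; reverse-strand max 66 nt. The reverse strand has the longer ORF.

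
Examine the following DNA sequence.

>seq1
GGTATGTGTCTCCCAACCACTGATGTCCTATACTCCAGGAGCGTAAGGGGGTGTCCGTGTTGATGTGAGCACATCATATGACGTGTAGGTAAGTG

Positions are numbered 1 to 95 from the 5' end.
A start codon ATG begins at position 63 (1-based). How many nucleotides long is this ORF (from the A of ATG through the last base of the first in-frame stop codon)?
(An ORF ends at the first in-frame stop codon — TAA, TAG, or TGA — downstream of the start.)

Codons from position 63: ATG (63–65), TGA (66–68).
TGA is the first in-frame stop; ORF spans 63–68, 6 nucleotides.

6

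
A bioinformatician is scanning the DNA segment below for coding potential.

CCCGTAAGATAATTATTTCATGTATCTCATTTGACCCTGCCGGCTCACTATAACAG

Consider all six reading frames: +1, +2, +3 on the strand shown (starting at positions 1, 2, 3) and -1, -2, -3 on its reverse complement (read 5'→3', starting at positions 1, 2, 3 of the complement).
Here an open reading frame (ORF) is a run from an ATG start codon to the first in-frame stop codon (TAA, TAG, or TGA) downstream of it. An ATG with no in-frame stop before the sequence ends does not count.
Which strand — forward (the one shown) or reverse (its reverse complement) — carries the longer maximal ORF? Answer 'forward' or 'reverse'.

reverse

Reverse complement (5'→3'): CTGTTATAGTGAGCCGGCAGGGTCAAATGAGATACATGAAATAATTATCTTACGGG
Frame +1: CCC GTA AGA TAA TTA TTT CAT GTA TCT CAT TTG ACC CTG CCG GCT CAC TAT AAC — no ATG→stop ORF.
Frame +2: CCG TAA GAT AAT TAT TTC ATG TAT CTC ATT TGA CCC TGC CGG CTC ACT ATA ACA — ATG at 20, stop TGA at 32 → 15 nt.
Frame +3: CGT AAG ATA ATT ATT TCA TGT ATC TCA TTT GAC CCT GCC GGC TCA CTA TAA CAG — no ATG→stop ORF.
Frame -1: CTG TTA TAG TGA GCC GGC AGG GTC AAA TGA GAT ACA TGA AAT AAT TAT CTT ACG — no ATG→stop ORF.
Frame -2: TGT TAT AGT GAG CCG GCA GGG TCA AAT GAG ATA CAT GAA ATA ATT ATC TTA CGG — no ATG→stop ORF.
Frame -3: GTT ATA GTG AGC CGG CAG GGT CAA ATG AGA TAC ATG AAA TAA TTA TCT TAC GGG — ATG at 27, stop TAA at 42 → 18 nt; ATG at 36, stop TAA at 42 → 9 nt.
Forward-strand max 15 nt; reverse-strand max 18 nt. The reverse strand has the longer ORF.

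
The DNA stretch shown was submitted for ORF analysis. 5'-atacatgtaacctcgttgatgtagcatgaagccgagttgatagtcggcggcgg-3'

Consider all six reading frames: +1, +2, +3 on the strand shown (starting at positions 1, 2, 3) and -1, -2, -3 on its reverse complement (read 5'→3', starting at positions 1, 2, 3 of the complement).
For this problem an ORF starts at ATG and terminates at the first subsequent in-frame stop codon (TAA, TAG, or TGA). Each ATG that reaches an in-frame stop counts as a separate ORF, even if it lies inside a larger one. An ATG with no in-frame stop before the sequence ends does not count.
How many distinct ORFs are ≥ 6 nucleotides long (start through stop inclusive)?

3

Reverse complement (5'→3'): CCGCCGCCGACTATCAACTCGGCTTCATGCTACATCAACGAGGTTACATGTAT
Frame +1: ATA CAT GTA ACC TCG TTG ATG TAG CAT GAA GCC GAG TTG ATA GTC GGC GGC — ATG at 19, stop TAG at 22 → 6 nt.
Frame +2: TAC ATG TAA CCT CGT TGA TGT AGC ATG AAG CCG AGT TGA TAG TCG GCG GCG — ATG at 5, stop TAA at 8 → 6 nt; ATG at 26, stop TGA at 38 → 15 nt.
Frame +3: ACA TGT AAC CTC GTT GAT GTA GCA TGA AGC CGA GTT GAT AGT CGG CGG CGG — no ATG→stop ORF.
Frame -1: CCG CCG CCG ACT ATC AAC TCG GCT TCA TGC TAC ATC AAC GAG GTT ACA TGT — no ATG→stop ORF.
Frame -2: CGC CGC CGA CTA TCA ACT CGG CTT CAT GCT ACA TCA ACG AGG TTA CAT GTA — no ATG→stop ORF.
Frame -3: GCC GCC GAC TAT CAA CTC GGC TTC ATG CTA CAT CAA CGA GGT TAC ATG TAT — no ATG→stop ORF.
ORFs ≥ 6 nucleotides: frame +1 19–24 (6 nucleotides), frame +2 5–10 (6 nucleotides), frame +2 26–40 (15 nucleotides). Count = 3.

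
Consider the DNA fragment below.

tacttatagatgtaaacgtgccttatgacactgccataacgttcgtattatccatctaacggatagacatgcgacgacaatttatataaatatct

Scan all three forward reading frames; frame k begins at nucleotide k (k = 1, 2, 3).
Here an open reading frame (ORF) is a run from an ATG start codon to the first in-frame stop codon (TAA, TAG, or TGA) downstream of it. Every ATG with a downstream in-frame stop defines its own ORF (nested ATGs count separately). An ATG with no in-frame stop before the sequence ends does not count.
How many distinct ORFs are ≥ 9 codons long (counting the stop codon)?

0

Frame 1: TAC TTA TAG ATG TAA ACG TGC CTT ATG ACA CTG CCA TAA CGT TCG TAT TAT CCA TCT AAC GGA TAG ACA TGC GAC GAC AAT TTA TAT AAA TAT — ATG at 10, stop TAA at 13 → 6 nt; ATG at 25, stop TAA at 37 → 15 nt.
Frame 2: ACT TAT AGA TGT AAA CGT GCC TTA TGA CAC TGC CAT AAC GTT CGT ATT ATC CAT CTA ACG GAT AGA CAT GCG ACG ACA ATT TAT ATA AAT ATC — no ATG→stop ORF.
Frame 3: CTT ATA GAT GTA AAC GTG CCT TAT GAC ACT GCC ATA ACG TTC GTA TTA TCC ATC TAA CGG ATA GAC ATG CGA CGA CAA TTT ATA TAA ATA TCT — ATG at 69, stop TAA at 87 → 21 nt.
No ORF reaches 9 codons. Count = 0.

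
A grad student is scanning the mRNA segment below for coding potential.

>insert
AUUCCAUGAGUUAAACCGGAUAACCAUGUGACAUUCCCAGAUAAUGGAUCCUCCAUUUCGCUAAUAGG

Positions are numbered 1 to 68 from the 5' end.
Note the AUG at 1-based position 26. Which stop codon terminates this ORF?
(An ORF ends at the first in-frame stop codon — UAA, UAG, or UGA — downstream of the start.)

Codons from position 26: AUG (26–28), UGA (29–31).
The first in-frame stop codon is UGA.

UGA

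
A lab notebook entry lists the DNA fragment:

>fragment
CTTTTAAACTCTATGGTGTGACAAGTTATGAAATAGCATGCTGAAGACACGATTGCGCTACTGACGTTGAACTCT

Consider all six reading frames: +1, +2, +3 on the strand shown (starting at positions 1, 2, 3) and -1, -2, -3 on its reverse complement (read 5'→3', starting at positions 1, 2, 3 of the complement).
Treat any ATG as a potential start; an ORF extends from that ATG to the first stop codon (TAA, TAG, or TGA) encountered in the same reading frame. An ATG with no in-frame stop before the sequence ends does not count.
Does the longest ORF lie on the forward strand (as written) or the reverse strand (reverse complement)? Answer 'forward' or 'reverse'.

reverse

Reverse complement (5'→3'): AGAGTTCAACGTCAGTAGCGCAATCGTGTCTTCAGCATGCTATTTCATAACTTGTCACACCATAGAGTTTAAAAG
Frame +1: CTT TTA AAC TCT ATG GTG TGA CAA GTT ATG AAA TAG CAT GCT GAA GAC ACG ATT GCG CTA CTG ACG TTG AAC TCT — ATG at 13, stop TGA at 19 → 9 nt; ATG at 28, stop TAG at 34 → 9 nt.
Frame +2: TTT TAA ACT CTA TGG TGT GAC AAG TTA TGA AAT AGC ATG CTG AAG ACA CGA TTG CGC TAC TGA CGT TGA ACT — ATG at 38, stop TGA at 62 → 27 nt.
Frame +3: TTT AAA CTC TAT GGT GTG ACA AGT TAT GAA ATA GCA TGC TGA AGA CAC GAT TGC GCT ACT GAC GTT GAA CTC — no ATG→stop ORF.
Frame -1: AGA GTT CAA CGT CAG TAG CGC AAT CGT GTC TTC AGC ATG CTA TTT CAT AAC TTG TCA CAC CAT AGA GTT TAA AAG — ATG at 37, stop TAA at 70 → 36 nt.
Frame -2: GAG TTC AAC GTC AGT AGC GCA ATC GTG TCT TCA GCA TGC TAT TTC ATA ACT TGT CAC ACC ATA GAG TTT AAA — no ATG→stop ORF.
Frame -3: AGT TCA ACG TCA GTA GCG CAA TCG TGT CTT CAG CAT GCT ATT TCA TAA CTT GTC ACA CCA TAG AGT TTA AAA — no ATG→stop ORF.
Forward-strand max 27 nt; reverse-strand max 36 nt. The reverse strand has the longer ORF.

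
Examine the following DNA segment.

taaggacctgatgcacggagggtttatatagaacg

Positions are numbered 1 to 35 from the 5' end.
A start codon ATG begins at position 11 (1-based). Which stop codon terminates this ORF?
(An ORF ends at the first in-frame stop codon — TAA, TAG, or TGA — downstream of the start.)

Codons from position 11: ATG (11–13), CAC (14–16), GGA (17–19), GGG (20–22), TTT (23–25), ATA (26–28), TAG (29–31).
The first in-frame stop codon is TAG.

TAG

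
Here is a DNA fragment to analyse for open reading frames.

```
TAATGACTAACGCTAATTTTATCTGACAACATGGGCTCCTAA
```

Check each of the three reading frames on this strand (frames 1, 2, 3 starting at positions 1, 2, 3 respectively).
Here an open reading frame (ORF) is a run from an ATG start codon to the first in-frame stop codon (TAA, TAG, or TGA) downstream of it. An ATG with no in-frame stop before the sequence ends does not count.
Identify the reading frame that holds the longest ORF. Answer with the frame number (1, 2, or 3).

3

Frame 1: TAA TGA CTA ACG CTA ATT TTA TCT GAC AAC ATG GGC TCC TAA — ATG at 31, stop TAA at 40 → 12 nt.
Frame 2: AAT GAC TAA CGC TAA TTT TAT CTG ACA ACA TGG GCT CCT — no ATG→stop ORF.
Frame 3: ATG ACT AAC GCT AAT TTT ATC TGA CAA CAT GGG CTC CTA — ATG at 3, stop TGA at 24 → 24 nt.
Longest ORF is 24 nt in frame 3 (positions 3–26).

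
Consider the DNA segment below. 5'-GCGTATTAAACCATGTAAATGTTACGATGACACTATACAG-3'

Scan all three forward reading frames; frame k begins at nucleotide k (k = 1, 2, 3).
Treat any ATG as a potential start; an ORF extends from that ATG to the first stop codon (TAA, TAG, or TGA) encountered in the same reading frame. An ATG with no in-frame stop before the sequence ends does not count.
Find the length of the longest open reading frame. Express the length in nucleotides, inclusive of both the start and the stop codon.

12

Frame 1: GCG TAT TAA ACC ATG TAA ATG TTA CGA TGA CAC TAT ACA — ATG at 13, stop TAA at 16 → 6 nt; ATG at 19, stop TGA at 28 → 12 nt.
Frame 2: CGT ATT AAA CCA TGT AAA TGT TAC GAT GAC ACT ATA CAG — no ATG→stop ORF.
Frame 3: GTA TTA AAC CAT GTA AAT GTT ACG ATG ACA CTA TAC — no ATG→stop ORF.
Longest: frame 1, positions 19–30, 12 nt = 4 codons = 3 aa. → 12 nucleotides.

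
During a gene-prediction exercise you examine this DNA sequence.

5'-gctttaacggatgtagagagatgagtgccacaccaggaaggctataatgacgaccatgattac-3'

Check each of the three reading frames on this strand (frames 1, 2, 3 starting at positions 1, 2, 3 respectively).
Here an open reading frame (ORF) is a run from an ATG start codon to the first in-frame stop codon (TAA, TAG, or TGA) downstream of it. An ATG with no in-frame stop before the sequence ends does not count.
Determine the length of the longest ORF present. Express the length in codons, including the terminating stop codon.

9

Frame 1: GCT TTA ACG GAT GTA GAG AGA TGA GTG CCA CAC CAG GAA GGC TAT AAT GAC GAC CAT GAT TAC — no ATG→stop ORF.
Frame 2: CTT TAA CGG ATG TAG AGA GAT GAG TGC CAC ACC AGG AAG GCT ATA ATG ACG ACC ATG ATT — ATG at 11, stop TAG at 14 → 6 nt.
Frame 3: TTT AAC GGA TGT AGA GAG ATG AGT GCC ACA CCA GGA AGG CTA TAA TGA CGA CCA TGA TTA — ATG at 21, stop TAA at 45 → 27 nt.
Longest: frame 3, positions 21–47, 27 nt = 9 codons = 8 aa. → 9 codons.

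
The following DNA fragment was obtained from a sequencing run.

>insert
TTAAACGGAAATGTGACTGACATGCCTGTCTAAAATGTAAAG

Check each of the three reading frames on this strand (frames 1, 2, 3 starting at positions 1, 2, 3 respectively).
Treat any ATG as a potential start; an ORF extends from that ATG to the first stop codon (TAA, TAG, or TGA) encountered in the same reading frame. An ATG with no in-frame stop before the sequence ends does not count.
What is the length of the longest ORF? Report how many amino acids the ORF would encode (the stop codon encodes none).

Frame 1: TTA AAC GGA AAT GTG ACT GAC ATG CCT GTC TAA AAT GTA AAG — ATG at 22, stop TAA at 31 → 12 nt.
Frame 2: TAA ACG GAA ATG TGA CTG ACA TGC CTG TCT AAA ATG TAA — ATG at 11, stop TGA at 14 → 6 nt; ATG at 35, stop TAA at 38 → 6 nt.
Frame 3: AAA CGG AAA TGT GAC TGA CAT GCC TGT CTA AAA TGT AAA — no ATG→stop ORF.
Longest: frame 1, positions 22–33, 12 nt = 4 codons = 3 aa. → 3 amino acids.

3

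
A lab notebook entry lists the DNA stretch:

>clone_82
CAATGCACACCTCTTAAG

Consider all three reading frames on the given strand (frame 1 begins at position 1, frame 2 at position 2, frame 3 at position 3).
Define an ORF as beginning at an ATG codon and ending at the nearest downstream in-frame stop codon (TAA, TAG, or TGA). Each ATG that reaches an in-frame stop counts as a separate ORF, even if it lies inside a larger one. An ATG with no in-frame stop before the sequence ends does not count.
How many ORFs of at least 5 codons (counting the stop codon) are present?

1

Frame 1: CAA TGC ACA CCT CTT AAG — no ATG→stop ORF.
Frame 2: AAT GCA CAC CTC TTA — no ATG→stop ORF.
Frame 3: ATG CAC ACC TCT TAA — ATG at 3, stop TAA at 15 → 15 nt.
ORFs ≥ 5 codons: frame 3 3–17 (5 codons). Count = 1.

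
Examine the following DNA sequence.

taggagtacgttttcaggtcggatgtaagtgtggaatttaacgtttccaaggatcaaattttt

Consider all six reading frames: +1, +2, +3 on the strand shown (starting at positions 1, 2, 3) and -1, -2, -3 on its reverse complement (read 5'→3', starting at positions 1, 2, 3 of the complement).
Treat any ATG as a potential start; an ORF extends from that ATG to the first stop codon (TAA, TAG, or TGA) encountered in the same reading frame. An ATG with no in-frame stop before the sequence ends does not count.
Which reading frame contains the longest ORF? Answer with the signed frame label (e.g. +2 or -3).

Reverse complement (5'→3'): AAAAATTTGATCCTTGGAAACGTTAAATTCCACACTTACATCCGACCTGAAAACGTACTCCTA
Frame +1: TAG GAG TAC GTT TTC AGG TCG GAT GTA AGT GTG GAA TTT AAC GTT TCC AAG GAT CAA ATT TTT — no ATG→stop ORF.
Frame +2: AGG AGT ACG TTT TCA GGT CGG ATG TAA GTG TGG AAT TTA ACG TTT CCA AGG ATC AAA TTT — ATG at 23, stop TAA at 26 → 6 nt.
Frame +3: GGA GTA CGT TTT CAG GTC GGA TGT AAG TGT GGA ATT TAA CGT TTC CAA GGA TCA AAT TTT — no ATG→stop ORF.
Frame -1: AAA AAT TTG ATC CTT GGA AAC GTT AAA TTC CAC ACT TAC ATC CGA CCT GAA AAC GTA CTC CTA — no ATG→stop ORF.
Frame -2: AAA ATT TGA TCC TTG GAA ACG TTA AAT TCC ACA CTT ACA TCC GAC CTG AAA ACG TAC TCC — no ATG→stop ORF.
Frame -3: AAA TTT GAT CCT TGG AAA CGT TAA ATT CCA CAC TTA CAT CCG ACC TGA AAA CGT ACT CCT — no ATG→stop ORF.
Longest ORF is 6 nt in frame +2 (positions 23–28).

+2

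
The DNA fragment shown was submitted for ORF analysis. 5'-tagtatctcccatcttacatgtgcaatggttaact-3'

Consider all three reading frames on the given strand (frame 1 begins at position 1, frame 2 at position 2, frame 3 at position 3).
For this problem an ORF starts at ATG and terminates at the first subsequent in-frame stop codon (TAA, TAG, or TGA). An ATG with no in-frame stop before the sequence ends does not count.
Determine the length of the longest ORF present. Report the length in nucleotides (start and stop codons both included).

15

Frame 1: TAG TAT CTC CCA TCT TAC ATG TGC AAT GGT TAA — ATG at 19, stop TAA at 31 → 15 nt.
Frame 2: AGT ATC TCC CAT CTT ACA TGT GCA ATG GTT AAC — no ATG→stop ORF.
Frame 3: GTA TCT CCC ATC TTA CAT GTG CAA TGG TTA ACT — no ATG→stop ORF.
Longest: frame 1, positions 19–33, 15 nt = 5 codons = 4 aa. → 15 nucleotides.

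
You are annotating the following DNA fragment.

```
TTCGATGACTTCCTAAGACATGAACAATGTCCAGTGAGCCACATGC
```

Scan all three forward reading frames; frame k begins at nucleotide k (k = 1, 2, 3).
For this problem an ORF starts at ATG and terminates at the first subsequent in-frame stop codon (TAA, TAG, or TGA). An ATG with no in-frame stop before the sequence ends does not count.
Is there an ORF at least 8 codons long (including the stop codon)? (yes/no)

Frame 1: TTC GAT GAC TTC CTA AGA CAT GAA CAA TGT CCA GTG AGC CAC ATG — no ATG→stop ORF.
Frame 2: TCG ATG ACT TCC TAA GAC ATG AAC AAT GTC CAG TGA GCC ACA TGC — ATG at 5, stop TAA at 14 → 12 nt; ATG at 20, stop TGA at 35 → 18 nt.
Frame 3: CGA TGA CTT CCT AAG ACA TGA ACA ATG TCC AGT GAG CCA CAT — no ATG→stop ORF.
Largest ORF found is 6 codons < 8, so no.

no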